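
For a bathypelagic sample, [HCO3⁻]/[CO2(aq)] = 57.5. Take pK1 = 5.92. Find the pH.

pH = 7.68

From K1 = [H⁺][HCO3⁻]/[CO2(aq)]:  pH = pK1 + log₁₀([HCO3⁻]/[CO2(aq)])
log₁₀(57.5) = +1.760
pH = 5.92 + (+1.760) = 7.68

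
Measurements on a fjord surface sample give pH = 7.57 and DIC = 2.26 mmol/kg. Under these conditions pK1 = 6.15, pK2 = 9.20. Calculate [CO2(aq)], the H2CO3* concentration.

α₀ = 1 / (1 + K1/[H⁺] + K1K2/[H⁺]²) = 1 / (1 + 10^+1.42 + 10^-0.21)
   = 1 / (1 + 26.303 + 0.61660) = 1/27.919 = 0.03582
[CO2*] = α₀ × DIC = 0.03582 × 2.26 = 0.0809 mmol/kg

[CO2*] = 0.0809 mmol/kg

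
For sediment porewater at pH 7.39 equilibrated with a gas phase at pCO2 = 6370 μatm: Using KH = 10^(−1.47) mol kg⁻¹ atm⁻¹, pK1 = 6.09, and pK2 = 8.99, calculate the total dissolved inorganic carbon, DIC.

DIC = 4.63 mmol/kg

[CO2*] = KH · pCO2 = 10^(−1.47) × 6370×10^-6 = 2.158×10^-4 mol/kg
α₀ = 1/(1 + K1/[H⁺] + K1K2/[H⁺]²) = 1/(1 + 10^+1.30 + 10^-0.30) = 0.04661
DIC = [CO2*]/α₀ = 2.158×10^-4 / 0.04661 = 4.63 mmol/kg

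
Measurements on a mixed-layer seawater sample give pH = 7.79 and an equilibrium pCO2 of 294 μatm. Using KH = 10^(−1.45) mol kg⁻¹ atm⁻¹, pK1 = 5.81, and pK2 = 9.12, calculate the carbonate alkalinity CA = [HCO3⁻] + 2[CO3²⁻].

CA = 1.09 mmol/kg

[CO2*] = KH · pCO2 = 10^(−1.45) × 294×10^-6 = 1.043×10^-5 mol/kg
α₀ = 1/(1 + K1/[H⁺] + K1K2/[H⁺]²) = 1/(1 + 10^+1.98 + 10^+0.65) = 0.009904
DIC = [CO2*]/α₀ = 1.043×10^-5 / 0.009904 = 1.053 mmol/kg
CA = (α₁ + 2α₂)·DIC = (0.9459 + 2×0.04424) × 1.053 = 1.09 mmol/kg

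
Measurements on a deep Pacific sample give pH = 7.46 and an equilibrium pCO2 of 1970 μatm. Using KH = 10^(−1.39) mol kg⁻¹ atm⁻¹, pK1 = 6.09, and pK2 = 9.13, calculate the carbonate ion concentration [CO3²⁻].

[CO2*] = KH · pCO2 = 10^(−1.39) × 1970×10^-6 = 8.025×10^-5 mol/kg
α₀ = 1/(1 + K1/[H⁺] + K1K2/[H⁺]²) = 1/(1 + 10^+1.37 + 10^-0.30) = 0.04009
DIC = [CO2*]/α₀ = 8.025×10^-5 / 0.04009 = 2.002 mmol/kg
[CO3²⁻] = α₂·DIC; α₂ = 0.02009, so [CO3²⁻] = 0.02009 × 2.002 = 0.0402 mmol/kg

[CO3²⁻] = 0.0402 mmol/kg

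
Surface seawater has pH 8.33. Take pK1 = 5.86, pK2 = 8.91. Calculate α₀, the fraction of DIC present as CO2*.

α₀ = 0.00268

α₀ = 1 / (1 + K1/[H⁺] + K1K2/[H⁺]²) = 1 / (1 + 10^+2.47 + 10^+1.89)
   = 1 / (1 + 295.12 + 77.625) = 1/373.75 = 0.002676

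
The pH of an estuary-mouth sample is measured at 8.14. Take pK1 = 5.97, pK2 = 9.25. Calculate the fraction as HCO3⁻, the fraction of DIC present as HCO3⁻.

α₁ = 0.922

α₁ = 1 / (1 + [H⁺]/K1 + K2/[H⁺]) = 1 / (1 + 10^-2.17 + 10^-1.11)
   = 1 / (1 + 0.0067608 + 0.077625) = 1/1.0844 = 0.9222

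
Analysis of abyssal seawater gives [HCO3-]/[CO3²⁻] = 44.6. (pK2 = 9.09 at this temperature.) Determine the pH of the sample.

From K2 = [H⁺][CO3²⁻]/[HCO3-]:  pH = pK2 − log₁₀([HCO3-]/[CO3²⁻])
log₁₀(44.6) = +1.649
pH = 9.09 − (+1.649) = 7.44

pH = 7.44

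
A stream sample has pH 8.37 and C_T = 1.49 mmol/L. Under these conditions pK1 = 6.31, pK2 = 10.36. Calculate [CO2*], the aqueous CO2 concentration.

α₀ = 1 / (1 + K1/[H⁺] + K1K2/[H⁺]²) = 1 / (1 + 10^+2.06 + 10^+0.07)
   = 1 / (1 + 114.82 + 1.1749) = 1/116.99 = 0.008548
[CO2*] = α₀ × DIC = 0.008548 × 1.49 = 0.0127 mmol/L = 12.7 μmol/L

[CO2*] = 12.7 μmol/L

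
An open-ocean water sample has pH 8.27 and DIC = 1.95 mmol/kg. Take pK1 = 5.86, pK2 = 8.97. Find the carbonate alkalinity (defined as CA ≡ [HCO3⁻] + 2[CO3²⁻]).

CA = [HCO3⁻] + 2[CO3²⁻] = (α₁ + 2α₂)·DIC
At pH 8.27: [H⁺]/K1 = 10^-2.41 = 0.0038905, K2/[H⁺] = 10^-0.70 = 0.19953
α₁ = 1/(1 + 0.0038905 + 0.19953) = 1/1.2034 = 0.8310; α₂ = α₁·K2/[H⁺] = 0.1658
α₁ + 2α₂ = 1.1626
CA = 1.1626 × 1.95 = 2.27 mmol/kg

CA = 2.27 mmol/kg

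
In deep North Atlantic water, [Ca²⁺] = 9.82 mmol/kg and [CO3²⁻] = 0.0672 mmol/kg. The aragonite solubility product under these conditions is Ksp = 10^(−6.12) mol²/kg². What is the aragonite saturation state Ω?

Ω = 0.870

Ksp = 10^(−6.12) = 7.586×10^-7
Ω = [Ca²⁺][CO3²⁻]/Ksp = (9.82×10^-3)(0.0672×10^-3) / 7.586×10^-7 = 0.870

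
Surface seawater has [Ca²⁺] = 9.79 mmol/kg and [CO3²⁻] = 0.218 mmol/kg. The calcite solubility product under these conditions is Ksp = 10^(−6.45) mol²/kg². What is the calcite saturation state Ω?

Ω = 6.02

Ksp = 10^(−6.45) = 3.548×10^-7
Ω = [Ca²⁺][CO3²⁻]/Ksp = (9.79×10^-3)(0.218×10^-3) / 3.548×10^-7 = 6.02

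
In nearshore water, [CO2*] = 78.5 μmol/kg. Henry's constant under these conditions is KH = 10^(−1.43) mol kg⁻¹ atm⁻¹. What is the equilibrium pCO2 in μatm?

pCO2 = 2110 μatm

KH = 10^(−1.43) = 3.715×10^-2 mol kg⁻¹ atm⁻¹
pCO2 = [CO2*]/KH = 78.5×10^-6 / 3.715×10^-2 = 2.11×10^-3 atm = 2110 μatm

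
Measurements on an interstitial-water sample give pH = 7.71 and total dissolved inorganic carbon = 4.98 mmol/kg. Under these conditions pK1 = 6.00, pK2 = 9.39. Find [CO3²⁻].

[CO3²⁻] = 0.100 mmol/kg

α₂ = 1 / (1 + [H⁺]/K2 + [H⁺]²/(K1K2)) = 1 / (1 + 10^+1.68 + 10^-0.03)
   = 1 / (1 + 47.863 + 0.93325) = 1/49.796 = 0.02008
[CO3²⁻] = α₂ × DIC = 0.02008 × 4.98 = 0.100 mmol/kg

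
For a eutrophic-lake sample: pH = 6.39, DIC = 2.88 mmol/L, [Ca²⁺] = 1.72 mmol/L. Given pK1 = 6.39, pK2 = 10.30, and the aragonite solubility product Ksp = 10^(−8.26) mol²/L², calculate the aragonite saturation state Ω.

Ω = 0.0554

α₂ = 1 / (1 + [H⁺]/K2 + [H⁺]²/(K1K2)) = 1 / (1 + 10^+3.91 + 10^+3.91)
   = 1 / (1 + 8128.3 + 8128.3) = 1/1.6258×10^4 = 6.151×10^-5
[CO3²⁻] = α₂ × DIC = 6.151×10^-5 × 2.88 = 0.0001771 mmol/L = 0.1771 μmol/L
Ksp = 10^(−8.26) = 5.495×10^-9
Ω = [Ca²⁺][CO3²⁻]/Ksp = (1.72×10^-3)(1.771×10^-7) / 5.495×10^-9 = 0.0554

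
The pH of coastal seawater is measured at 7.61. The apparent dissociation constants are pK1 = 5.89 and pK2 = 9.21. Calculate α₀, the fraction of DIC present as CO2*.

α₀ = 1 / (1 + K1/[H⁺] + K1K2/[H⁺]²) = 1 / (1 + 10^+1.72 + 10^+0.12)
   = 1 / (1 + 52.481 + 1.3183) = 1/54.799 = 0.01825

α₀ = 0.0182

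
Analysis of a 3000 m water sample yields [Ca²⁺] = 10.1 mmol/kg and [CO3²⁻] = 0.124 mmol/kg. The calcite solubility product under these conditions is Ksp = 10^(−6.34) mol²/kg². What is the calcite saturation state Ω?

Ω = 2.74

Ksp = 10^(−6.34) = 4.571×10^-7
Ω = [Ca²⁺][CO3²⁻]/Ksp = (10.1×10^-3)(0.124×10^-3) / 4.571×10^-7 = 2.74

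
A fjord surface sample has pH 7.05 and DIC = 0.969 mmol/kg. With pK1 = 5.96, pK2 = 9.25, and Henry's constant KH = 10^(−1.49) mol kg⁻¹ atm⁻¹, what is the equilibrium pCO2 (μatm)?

pCO2 = 2240 μatm

α₀ = 1 / (1 + K1/[H⁺] + K1K2/[H⁺]²) = 1 / (1 + 10^+1.09 + 10^-1.11)
   = 1 / (1 + 12.303 + 0.077625) = 1/13.380 = 0.07474
[CO2*] = α₀ × DIC = 0.07474 × 0.969 = 0.07242 mmol/kg
pCO2 = [CO2*]/KH = 7.242×10^-5 / 3.236×10^-2 = 2240 μatm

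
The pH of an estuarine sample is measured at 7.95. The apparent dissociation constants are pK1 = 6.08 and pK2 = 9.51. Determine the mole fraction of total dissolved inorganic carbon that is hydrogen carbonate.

α₁ = 0.961

α₁ = 1 / (1 + [H⁺]/K1 + K2/[H⁺]) = 1 / (1 + 10^-1.87 + 10^-1.56)
   = 1 / (1 + 0.013490 + 0.027542) = 1/1.0410 = 0.9606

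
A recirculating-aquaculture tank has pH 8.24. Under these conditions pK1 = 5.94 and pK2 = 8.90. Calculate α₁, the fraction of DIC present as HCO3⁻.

α₁ = 1 / (1 + [H⁺]/K1 + K2/[H⁺]) = 1 / (1 + 10^-2.30 + 10^-0.66)
   = 1 / (1 + 0.0050119 + 0.21878) = 1/1.2238 = 0.8171

α₁ = 0.817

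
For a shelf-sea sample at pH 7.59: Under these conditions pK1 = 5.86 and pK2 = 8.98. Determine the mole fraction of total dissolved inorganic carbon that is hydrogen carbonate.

α₁ = 0.944

α₁ = 1 / (1 + [H⁺]/K1 + K2/[H⁺]) = 1 / (1 + 10^-1.73 + 10^-1.39)
   = 1 / (1 + 0.018621 + 0.040738) = 1/1.0594 = 0.9440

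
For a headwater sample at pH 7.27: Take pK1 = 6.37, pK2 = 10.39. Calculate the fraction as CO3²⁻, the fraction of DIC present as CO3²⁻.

α₂ = 0.000673

α₂ = 1 / (1 + [H⁺]/K2 + [H⁺]²/(K1K2)) = 1 / (1 + 10^+3.12 + 10^+2.22)
   = 1 / (1 + 1318.3 + 165.96) = 1/1485.2 = 0.0006733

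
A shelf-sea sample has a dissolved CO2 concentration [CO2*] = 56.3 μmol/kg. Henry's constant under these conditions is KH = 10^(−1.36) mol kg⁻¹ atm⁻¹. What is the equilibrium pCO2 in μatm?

KH = 10^(−1.36) = 4.365×10^-2 mol kg⁻¹ atm⁻¹
pCO2 = [CO2*]/KH = 56.3×10^-6 / 4.365×10^-2 = 1.29×10^-3 atm = 1290 μatm

pCO2 = 1290 μatm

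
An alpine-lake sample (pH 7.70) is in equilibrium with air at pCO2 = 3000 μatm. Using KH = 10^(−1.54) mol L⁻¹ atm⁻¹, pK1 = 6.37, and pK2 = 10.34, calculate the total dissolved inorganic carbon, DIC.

DIC = 1.94 mmol/L

[CO2*] = KH · pCO2 = 10^(−1.54) × 3000×10^-6 = 8.652×10^-5 mol/L
α₀ = 1/(1 + K1/[H⁺] + K1K2/[H⁺]²) = 1/(1 + 10^+1.33 + 10^-1.31) = 0.04459
DIC = [CO2*]/α₀ = 8.652×10^-5 / 0.04459 = 1.94 mmol/L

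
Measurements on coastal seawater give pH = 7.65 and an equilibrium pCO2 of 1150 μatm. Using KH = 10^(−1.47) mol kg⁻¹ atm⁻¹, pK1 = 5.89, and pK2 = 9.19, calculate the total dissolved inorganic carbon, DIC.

[CO2*] = KH · pCO2 = 10^(−1.47) × 1150×10^-6 = 3.897×10^-5 mol/kg
α₀ = 1/(1 + K1/[H⁺] + K1K2/[H⁺]²) = 1/(1 + 10^+1.76 + 10^+0.22) = 0.01661
DIC = [CO2*]/α₀ = 3.897×10^-5 / 0.01661 = 2.35 mmol/kg

DIC = 2.35 mmol/kg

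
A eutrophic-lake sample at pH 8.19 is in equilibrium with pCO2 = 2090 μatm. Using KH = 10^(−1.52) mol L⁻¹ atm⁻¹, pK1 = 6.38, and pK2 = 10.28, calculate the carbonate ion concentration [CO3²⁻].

[CO3²⁻] = 0.0331 mmol/L

[CO2*] = KH · pCO2 = 10^(−1.52) × 2090×10^-6 = 6.312×10^-5 mol/L
α₀ = 1/(1 + K1/[H⁺] + K1K2/[H⁺]²) = 1/(1 + 10^+1.81 + 10^-0.28) = 0.01513
DIC = [CO2*]/α₀ = 6.312×10^-5 / 0.01513 = 4.171 mmol/L
[CO3²⁻] = α₂·DIC; α₂ = 0.007941, so [CO3²⁻] = 0.007941 × 4.171 = 0.0331 mmol/L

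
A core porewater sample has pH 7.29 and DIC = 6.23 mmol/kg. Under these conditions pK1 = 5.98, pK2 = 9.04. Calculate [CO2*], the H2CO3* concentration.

α₀ = 1 / (1 + K1/[H⁺] + K1K2/[H⁺]²) = 1 / (1 + 10^+1.31 + 10^-0.44)
   = 1 / (1 + 20.417 + 0.36308) = 1/21.780 = 0.04591
[CO2*] = α₀ × DIC = 0.04591 × 6.23 = 0.286 mmol/kg

[CO2*] = 0.286 mmol/kg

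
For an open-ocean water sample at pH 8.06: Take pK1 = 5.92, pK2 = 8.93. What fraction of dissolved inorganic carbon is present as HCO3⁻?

α₁ = 1 / (1 + [H⁺]/K1 + K2/[H⁺]) = 1 / (1 + 10^-2.14 + 10^-0.87)
   = 1 / (1 + 0.0072444 + 0.13490) = 1/1.1421 = 0.8755

α₁ = 0.876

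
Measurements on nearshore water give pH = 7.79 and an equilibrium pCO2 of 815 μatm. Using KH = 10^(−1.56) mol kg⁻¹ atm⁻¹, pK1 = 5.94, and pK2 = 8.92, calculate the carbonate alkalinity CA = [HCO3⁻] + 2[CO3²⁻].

[CO2*] = KH · pCO2 = 10^(−1.56) × 815×10^-6 = 2.245×10^-5 mol/kg
α₀ = 1/(1 + K1/[H⁺] + K1K2/[H⁺]²) = 1/(1 + 10^+1.85 + 10^+0.72) = 0.01298
DIC = [CO2*]/α₀ = 2.245×10^-5 / 0.01298 = 1.729 mmol/kg
CA = (α₁ + 2α₂)·DIC = (0.9189 + 2×0.06812) × 1.729 = 1.82 mmol/kg

CA = 1.82 mmol/kg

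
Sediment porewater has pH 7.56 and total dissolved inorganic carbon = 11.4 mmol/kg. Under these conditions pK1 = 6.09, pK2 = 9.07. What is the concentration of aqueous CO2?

α₀ = 1 / (1 + K1/[H⁺] + K1K2/[H⁺]²) = 1 / (1 + 10^+1.47 + 10^-0.04)
   = 1 / (1 + 29.512 + 0.91201) = 1/31.424 = 0.03182
[CO2*] = α₀ × DIC = 0.03182 × 11.4 = 0.363 mmol/kg

[CO2*] = 0.363 mmol/kg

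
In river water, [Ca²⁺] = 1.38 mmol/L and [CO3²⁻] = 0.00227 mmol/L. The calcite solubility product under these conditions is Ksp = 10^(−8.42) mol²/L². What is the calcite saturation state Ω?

Ω = 0.824

Ksp = 10^(−8.42) = 3.802×10^-9
Ω = [Ca²⁺][CO3²⁻]/Ksp = (1.38×10^-3)(0.00227×10^-3) / 3.802×10^-9 = 0.824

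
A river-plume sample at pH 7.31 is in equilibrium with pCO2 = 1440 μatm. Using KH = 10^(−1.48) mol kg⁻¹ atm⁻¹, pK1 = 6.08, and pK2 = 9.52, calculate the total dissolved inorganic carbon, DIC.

[CO2*] = KH · pCO2 = 10^(−1.48) × 1440×10^-6 = 4.768×10^-5 mol/kg
α₀ = 1/(1 + K1/[H⁺] + K1K2/[H⁺]²) = 1/(1 + 10^+1.23 + 10^-0.98) = 0.05529
DIC = [CO2*]/α₀ = 4.768×10^-5 / 0.05529 = 0.862 mmol/kg

DIC = 0.862 mmol/kg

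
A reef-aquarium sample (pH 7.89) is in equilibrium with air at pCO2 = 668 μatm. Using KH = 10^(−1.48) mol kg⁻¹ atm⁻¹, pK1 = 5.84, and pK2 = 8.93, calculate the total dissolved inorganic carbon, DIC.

DIC = 2.73 mmol/kg

[CO2*] = KH · pCO2 = 10^(−1.48) × 668×10^-6 = 2.212×10^-5 mol/kg
α₀ = 1/(1 + K1/[H⁺] + K1K2/[H⁺]²) = 1/(1 + 10^+2.05 + 10^+1.01) = 0.008101
DIC = [CO2*]/α₀ = 2.212×10^-5 / 0.008101 = 2.73 mmol/kg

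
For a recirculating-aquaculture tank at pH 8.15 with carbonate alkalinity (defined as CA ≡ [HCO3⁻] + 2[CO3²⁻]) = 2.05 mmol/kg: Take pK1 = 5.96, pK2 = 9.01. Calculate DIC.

DIC = 1.84 mmol/kg

CA = [HCO3⁻] + 2[CO3²⁻] = (α₁ + 2α₂)·DIC
At pH 8.15: [H⁺]/K1 = 10^-2.19 = 0.0064565, K2/[H⁺] = 10^-0.86 = 0.13804
α₁ = 1/(1 + 0.0064565 + 0.13804) = 1/1.1445 = 0.8737; α₂ = α₁·K2/[H⁺] = 0.1206
α₁ + 2α₂ = 1.1150
DIC = CA / (α₁ + 2α₂) = 2.05 / 1.1150 = 1.84 mmol/kg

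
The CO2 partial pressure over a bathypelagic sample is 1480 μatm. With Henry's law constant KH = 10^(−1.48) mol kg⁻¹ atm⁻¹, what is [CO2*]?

[CO2*] = 49.0 μmol/kg

KH = 10^(−1.48) = 3.311×10^-2 mol kg⁻¹ atm⁻¹
[CO2*] = KH · pCO2 = 3.311×10^-2 × 1480×10^-6 atm = 4.90×10^-5 mol/kg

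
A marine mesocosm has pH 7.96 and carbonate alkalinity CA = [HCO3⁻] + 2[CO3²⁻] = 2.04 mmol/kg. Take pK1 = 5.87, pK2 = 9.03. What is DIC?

CA = [HCO3⁻] + 2[CO3²⁻] = (α₁ + 2α₂)·DIC
At pH 7.96: [H⁺]/K1 = 10^-2.09 = 0.0081283, K2/[H⁺] = 10^-1.07 = 0.085114
α₁ = 1/(1 + 0.0081283 + 0.085114) = 1/1.0932 = 0.9147; α₂ = α₁·K2/[H⁺] = 0.07785
α₁ + 2α₂ = 1.0704
DIC = CA / (α₁ + 2α₂) = 2.04 / 1.0704 = 1.91 mmol/kg

DIC = 1.91 mmol/kg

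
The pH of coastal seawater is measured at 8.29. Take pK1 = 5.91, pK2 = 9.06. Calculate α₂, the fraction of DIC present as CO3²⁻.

α₂ = 0.145

α₂ = 1 / (1 + [H⁺]/K2 + [H⁺]²/(K1K2)) = 1 / (1 + 10^+0.77 + 10^-1.61)
   = 1 / (1 + 5.8884 + 0.024547) = 1/6.9130 = 0.1447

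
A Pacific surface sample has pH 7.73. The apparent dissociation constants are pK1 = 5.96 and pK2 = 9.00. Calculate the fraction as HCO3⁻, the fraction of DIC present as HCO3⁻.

α₁ = 1 / (1 + [H⁺]/K1 + K2/[H⁺]) = 1 / (1 + 10^-1.77 + 10^-1.27)
   = 1 / (1 + 0.016982 + 0.053703) = 1/1.0707 = 0.9340

α₁ = 0.934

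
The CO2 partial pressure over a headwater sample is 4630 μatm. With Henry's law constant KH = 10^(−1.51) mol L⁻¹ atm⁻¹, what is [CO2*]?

[CO2*] = 143 μmol/L

KH = 10^(−1.51) = 3.090×10^-2 mol L⁻¹ atm⁻¹
[CO2*] = KH · pCO2 = 3.090×10^-2 × 4630×10^-6 atm = 1.43×10^-4 mol/L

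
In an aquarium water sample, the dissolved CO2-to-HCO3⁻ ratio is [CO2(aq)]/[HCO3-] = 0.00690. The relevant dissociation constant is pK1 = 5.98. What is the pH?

From K1 = [H⁺][HCO3-]/[CO2(aq)]:  pH = pK1 − log₁₀([CO2(aq)]/[HCO3-])
log₁₀(0.00690) = -2.161
pH = 5.98 − (-2.161) = 8.14

pH = 8.14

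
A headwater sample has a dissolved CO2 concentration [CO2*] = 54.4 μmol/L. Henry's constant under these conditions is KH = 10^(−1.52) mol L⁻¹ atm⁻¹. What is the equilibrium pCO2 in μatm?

KH = 10^(−1.52) = 3.020×10^-2 mol L⁻¹ atm⁻¹
pCO2 = [CO2*]/KH = 54.4×10^-6 / 3.020×10^-2 = 1.80×10^-3 atm = 1800 μatm

pCO2 = 1800 μatm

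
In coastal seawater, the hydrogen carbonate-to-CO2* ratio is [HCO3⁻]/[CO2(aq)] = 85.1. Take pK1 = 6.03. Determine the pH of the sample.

From K1 = [H⁺][HCO3⁻]/[CO2(aq)]:  pH = pK1 + log₁₀([HCO3⁻]/[CO2(aq)])
log₁₀(85.1) = +1.930
pH = 6.03 + (+1.930) = 7.96

pH = 7.96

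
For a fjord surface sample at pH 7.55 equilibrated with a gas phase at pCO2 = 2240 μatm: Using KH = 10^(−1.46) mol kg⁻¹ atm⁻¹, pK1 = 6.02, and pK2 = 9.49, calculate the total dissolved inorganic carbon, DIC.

DIC = 2.74 mmol/kg

[CO2*] = KH · pCO2 = 10^(−1.46) × 2240×10^-6 = 7.767×10^-5 mol/kg
α₀ = 1/(1 + K1/[H⁺] + K1K2/[H⁺]²) = 1/(1 + 10^+1.53 + 10^-0.41) = 0.02835
DIC = [CO2*]/α₀ = 7.767×10^-5 / 0.02835 = 2.74 mmol/kg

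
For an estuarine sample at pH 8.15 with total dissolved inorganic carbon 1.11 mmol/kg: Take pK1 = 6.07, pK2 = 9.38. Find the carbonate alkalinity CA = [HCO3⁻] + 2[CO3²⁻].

CA = 1.16 mmol/kg

CA = [HCO3⁻] + 2[CO3²⁻] = (α₁ + 2α₂)·DIC
At pH 8.15: [H⁺]/K1 = 10^-2.08 = 0.0083176, K2/[H⁺] = 10^-1.23 = 0.058884
α₁ = 1/(1 + 0.0083176 + 0.058884) = 1/1.0672 = 0.9370; α₂ = α₁·K2/[H⁺] = 0.05518
α₁ + 2α₂ = 1.0474
CA = 1.0474 × 1.11 = 1.16 mmol/kg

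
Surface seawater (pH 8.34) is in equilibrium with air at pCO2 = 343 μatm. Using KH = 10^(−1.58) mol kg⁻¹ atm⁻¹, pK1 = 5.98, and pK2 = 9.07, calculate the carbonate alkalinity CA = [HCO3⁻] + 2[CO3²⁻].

[CO2*] = KH · pCO2 = 10^(−1.58) × 343×10^-6 = 9.022×10^-6 mol/kg
α₀ = 1/(1 + K1/[H⁺] + K1K2/[H⁺]²) = 1/(1 + 10^+2.36 + 10^+1.63) = 0.003666
DIC = [CO2*]/α₀ = 9.022×10^-6 / 0.003666 = 2.461 mmol/kg
CA = (α₁ + 2α₂)·DIC = (0.8399 + 2×0.1564) × 2.461 = 2.84 mmol/kg

CA = 2.84 mmol/kg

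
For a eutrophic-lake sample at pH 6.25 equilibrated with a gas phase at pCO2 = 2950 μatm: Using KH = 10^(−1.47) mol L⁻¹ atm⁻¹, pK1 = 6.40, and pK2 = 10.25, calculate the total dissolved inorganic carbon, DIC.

[CO2*] = KH · pCO2 = 10^(−1.47) × 2950×10^-6 = 9.996×10^-5 mol/L
α₀ = 1/(1 + K1/[H⁺] + K1K2/[H⁺]²) = 1/(1 + 10^-0.15 + 10^-4.15) = 0.5855
DIC = [CO2*]/α₀ = 9.996×10^-5 / 0.5855 = 0.171 mmol/L

DIC = 0.171 mmol/L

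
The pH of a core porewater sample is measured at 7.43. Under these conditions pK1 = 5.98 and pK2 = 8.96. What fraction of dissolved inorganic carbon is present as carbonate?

α₂ = 0.0277

α₂ = 1 / (1 + [H⁺]/K2 + [H⁺]²/(K1K2)) = 1 / (1 + 10^+1.53 + 10^+0.08)
   = 1 / (1 + 33.884 + 1.2023) = 1/36.087 = 0.02771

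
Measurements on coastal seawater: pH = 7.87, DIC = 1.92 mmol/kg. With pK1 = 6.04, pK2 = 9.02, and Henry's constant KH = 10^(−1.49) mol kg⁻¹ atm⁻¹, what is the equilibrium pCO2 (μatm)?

pCO2 = 808 μatm

α₀ = 1 / (1 + K1/[H⁺] + K1K2/[H⁺]²) = 1 / (1 + 10^+1.83 + 10^+0.68)
   = 1 / (1 + 67.608 + 4.7863) = 1/73.395 = 0.01362
[CO2*] = α₀ × DIC = 0.01362 × 1.92 = 0.02616 mmol/kg
pCO2 = [CO2*]/KH = 2.616×10^-5 / 3.236×10^-2 = 808 μatm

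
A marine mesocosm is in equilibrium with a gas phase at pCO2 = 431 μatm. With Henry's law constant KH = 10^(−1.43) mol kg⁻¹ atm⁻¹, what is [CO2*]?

KH = 10^(−1.43) = 3.715×10^-2 mol kg⁻¹ atm⁻¹
[CO2*] = KH · pCO2 = 3.715×10^-2 × 431×10^-6 atm = 1.60×10^-5 mol/kg

[CO2*] = 16.0 μmol/kg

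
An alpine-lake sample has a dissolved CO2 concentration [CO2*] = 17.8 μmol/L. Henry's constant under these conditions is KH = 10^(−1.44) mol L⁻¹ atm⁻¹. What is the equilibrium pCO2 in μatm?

KH = 10^(−1.44) = 3.631×10^-2 mol L⁻¹ atm⁻¹
pCO2 = [CO2*]/KH = 17.8×10^-6 / 3.631×10^-2 = 4.90×10^-4 atm = 490 μatm

pCO2 = 490 μatm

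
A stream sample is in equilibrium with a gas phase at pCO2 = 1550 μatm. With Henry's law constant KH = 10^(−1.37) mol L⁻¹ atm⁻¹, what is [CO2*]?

KH = 10^(−1.37) = 4.266×10^-2 mol L⁻¹ atm⁻¹
[CO2*] = KH · pCO2 = 4.266×10^-2 × 1550×10^-6 atm = 6.61×10^-5 mol/L

[CO2*] = 66.1 μmol/L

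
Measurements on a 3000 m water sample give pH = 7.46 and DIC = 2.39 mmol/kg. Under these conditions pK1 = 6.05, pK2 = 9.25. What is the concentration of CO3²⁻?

[CO3²⁻] = 0.0367 mmol/kg

α₂ = 1 / (1 + [H⁺]/K2 + [H⁺]²/(K1K2)) = 1 / (1 + 10^+1.79 + 10^+0.38)
   = 1 / (1 + 61.660 + 2.3988) = 1/65.058 = 0.01537
[CO3²⁻] = α₂ × DIC = 0.01537 × 2.39 = 0.0367 mmol/kg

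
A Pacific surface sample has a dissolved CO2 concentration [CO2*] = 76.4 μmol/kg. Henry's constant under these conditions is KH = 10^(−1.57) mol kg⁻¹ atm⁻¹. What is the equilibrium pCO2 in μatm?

pCO2 = 2840 μatm

KH = 10^(−1.57) = 2.692×10^-2 mol kg⁻¹ atm⁻¹
pCO2 = [CO2*]/KH = 76.4×10^-6 / 2.692×10^-2 = 2.84×10^-3 atm = 2840 μatm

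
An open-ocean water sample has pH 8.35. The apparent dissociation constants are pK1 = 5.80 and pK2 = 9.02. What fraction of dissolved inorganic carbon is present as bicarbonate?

α₁ = 0.822

α₁ = 1 / (1 + [H⁺]/K1 + K2/[H⁺]) = 1 / (1 + 10^-2.55 + 10^-0.67)
   = 1 / (1 + 0.0028184 + 0.21380) = 1/1.2166 = 0.8220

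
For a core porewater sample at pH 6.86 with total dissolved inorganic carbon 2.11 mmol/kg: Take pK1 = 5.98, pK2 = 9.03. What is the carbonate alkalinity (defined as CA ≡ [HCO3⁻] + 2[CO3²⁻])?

CA = [HCO3⁻] + 2[CO3²⁻] = (α₁ + 2α₂)·DIC
At pH 6.86: [H⁺]/K1 = 10^-0.88 = 0.13183, K2/[H⁺] = 10^-2.17 = 0.0067608
α₁ = 1/(1 + 0.13183 + 0.0067608) = 1/1.1386 = 0.8783; α₂ = α₁·K2/[H⁺] = 0.005938
α₁ + 2α₂ = 0.8902
CA = 0.8902 × 2.11 = 1.88 mmol/kg

CA = 1.88 mmol/kg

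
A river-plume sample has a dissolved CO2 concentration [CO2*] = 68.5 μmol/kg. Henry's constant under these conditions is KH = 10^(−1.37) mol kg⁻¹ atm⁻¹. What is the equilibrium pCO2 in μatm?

pCO2 = 1610 μatm

KH = 10^(−1.37) = 4.266×10^-2 mol kg⁻¹ atm⁻¹
pCO2 = [CO2*]/KH = 68.5×10^-6 / 4.266×10^-2 = 1.61×10^-3 atm = 1610 μatm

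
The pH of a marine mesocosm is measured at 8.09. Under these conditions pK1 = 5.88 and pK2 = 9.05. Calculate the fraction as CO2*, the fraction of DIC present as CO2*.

α₀ = 0.00553

α₀ = 1 / (1 + K1/[H⁺] + K1K2/[H⁺]²) = 1 / (1 + 10^+2.21 + 10^+1.25)
   = 1 / (1 + 162.18 + 17.783) = 1/180.96 = 0.005526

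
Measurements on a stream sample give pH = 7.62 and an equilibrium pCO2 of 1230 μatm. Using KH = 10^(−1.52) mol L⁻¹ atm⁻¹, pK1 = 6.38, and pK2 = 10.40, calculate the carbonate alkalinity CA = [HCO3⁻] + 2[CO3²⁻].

[CO2*] = KH · pCO2 = 10^(−1.52) × 1230×10^-6 = 3.715×10^-5 mol/L
α₀ = 1/(1 + K1/[H⁺] + K1K2/[H⁺]²) = 1/(1 + 10^+1.24 + 10^-1.54) = 0.05433
DIC = [CO2*]/α₀ = 3.715×10^-5 / 0.05433 = 0.6837 mmol/L
CA = (α₁ + 2α₂)·DIC = (0.9441 + 2×0.001567) × 0.6837 = 0.648 mmol/L

CA = 0.648 mmol/L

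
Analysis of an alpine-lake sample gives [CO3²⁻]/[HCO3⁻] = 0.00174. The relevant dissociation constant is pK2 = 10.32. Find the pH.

pH = 7.56

From K2 = [H⁺][CO3²⁻]/[HCO3⁻]:  pH = pK2 + log₁₀([CO3²⁻]/[HCO3⁻])
log₁₀(0.00174) = -2.759
pH = 10.32 + (-2.759) = 7.56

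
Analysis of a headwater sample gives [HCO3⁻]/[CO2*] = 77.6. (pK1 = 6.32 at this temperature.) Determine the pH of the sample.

From K1 = [H⁺][HCO3⁻]/[CO2*]:  pH = pK1 + log₁₀([HCO3⁻]/[CO2*])
log₁₀(77.6) = +1.890
pH = 6.32 + (+1.890) = 8.21

pH = 8.21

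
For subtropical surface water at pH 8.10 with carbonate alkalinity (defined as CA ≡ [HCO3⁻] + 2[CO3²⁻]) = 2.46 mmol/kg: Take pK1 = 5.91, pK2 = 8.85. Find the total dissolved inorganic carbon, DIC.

CA = [HCO3⁻] + 2[CO3²⁻] = (α₁ + 2α₂)·DIC
At pH 8.10: [H⁺]/K1 = 10^-2.19 = 0.0064565, K2/[H⁺] = 10^-0.75 = 0.17783
α₁ = 1/(1 + 0.0064565 + 0.17783) = 1/1.1843 = 0.8444; α₂ = α₁·K2/[H⁺] = 0.1502
α₁ + 2α₂ = 1.1447
DIC = CA / (α₁ + 2α₂) = 2.46 / 1.1447 = 2.15 mmol/kg

DIC = 2.15 mmol/kg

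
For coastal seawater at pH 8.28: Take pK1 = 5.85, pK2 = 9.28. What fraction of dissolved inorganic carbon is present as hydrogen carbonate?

α₁ = 1 / (1 + [H⁺]/K1 + K2/[H⁺]) = 1 / (1 + 10^-2.43 + 10^-1.00)
   = 1 / (1 + 0.0037154 + 0.10000) = 1/1.1037 = 0.9060

α₁ = 0.906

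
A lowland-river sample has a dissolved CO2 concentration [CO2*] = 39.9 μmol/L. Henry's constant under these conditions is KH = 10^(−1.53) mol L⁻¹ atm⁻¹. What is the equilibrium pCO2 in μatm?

KH = 10^(−1.53) = 2.951×10^-2 mol L⁻¹ atm⁻¹
pCO2 = [CO2*]/KH = 39.9×10^-6 / 2.951×10^-2 = 1.35×10^-3 atm = 1350 μatm

pCO2 = 1350 μatm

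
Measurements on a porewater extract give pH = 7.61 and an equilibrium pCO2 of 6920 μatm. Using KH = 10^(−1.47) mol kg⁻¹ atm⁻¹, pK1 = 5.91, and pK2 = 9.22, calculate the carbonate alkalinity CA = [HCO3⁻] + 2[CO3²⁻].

[CO2*] = KH · pCO2 = 10^(−1.47) × 6920×10^-6 = 2.345×10^-4 mol/kg
α₀ = 1/(1 + K1/[H⁺] + K1K2/[H⁺]²) = 1/(1 + 10^+1.70 + 10^+0.09) = 0.01910
DIC = [CO2*]/α₀ = 2.345×10^-4 / 0.01910 = 12.27 mmol/kg
CA = (α₁ + 2α₂)·DIC = (0.9574 + 2×0.02350) × 12.27 = 12.3 mmol/kg

CA = 12.3 mmol/kg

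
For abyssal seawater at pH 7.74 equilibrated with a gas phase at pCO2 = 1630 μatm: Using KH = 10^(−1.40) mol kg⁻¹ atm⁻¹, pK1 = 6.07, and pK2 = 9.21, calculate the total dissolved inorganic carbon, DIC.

[CO2*] = KH · pCO2 = 10^(−1.40) × 1630×10^-6 = 6.489×10^-5 mol/kg
α₀ = 1/(1 + K1/[H⁺] + K1K2/[H⁺]²) = 1/(1 + 10^+1.67 + 10^+0.20) = 0.02026
DIC = [CO2*]/α₀ = 6.489×10^-5 / 0.02026 = 3.20 mmol/kg

DIC = 3.20 mmol/kg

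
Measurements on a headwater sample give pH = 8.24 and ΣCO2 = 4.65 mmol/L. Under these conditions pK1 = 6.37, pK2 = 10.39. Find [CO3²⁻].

[CO3²⁻] = 0.0323 mmol/L

α₂ = 1 / (1 + [H⁺]/K2 + [H⁺]²/(K1K2)) = 1 / (1 + 10^+2.15 + 10^+0.28)
   = 1 / (1 + 141.25 + 1.9055) = 1/144.16 = 0.006937
[CO3²⁻] = α₂ × DIC = 0.006937 × 4.65 = 0.0323 mmol/L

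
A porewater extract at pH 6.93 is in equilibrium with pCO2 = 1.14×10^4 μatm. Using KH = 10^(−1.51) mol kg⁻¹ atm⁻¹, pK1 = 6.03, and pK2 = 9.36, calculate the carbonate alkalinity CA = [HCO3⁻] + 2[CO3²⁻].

CA = 2.82 mmol/kg

[CO2*] = KH · pCO2 = 10^(−1.51) × 1.14×10^4×10^-6 = 3.523×10^-4 mol/kg
α₀ = 1/(1 + K1/[H⁺] + K1K2/[H⁺]²) = 1/(1 + 10^+0.90 + 10^-1.53) = 0.1114
DIC = [CO2*]/α₀ = 3.523×10^-4 / 0.1114 = 3.161 mmol/kg
CA = (α₁ + 2α₂)·DIC = (0.8853 + 2×0.003289) × 3.161 = 2.82 mmol/kg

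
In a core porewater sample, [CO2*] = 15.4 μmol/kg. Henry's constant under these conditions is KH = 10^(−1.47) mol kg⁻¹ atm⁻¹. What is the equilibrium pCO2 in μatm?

KH = 10^(−1.47) = 3.388×10^-2 mol kg⁻¹ atm⁻¹
pCO2 = [CO2*]/KH = 15.4×10^-6 / 3.388×10^-2 = 4.54×10^-4 atm = 454 μatm

pCO2 = 454 μatm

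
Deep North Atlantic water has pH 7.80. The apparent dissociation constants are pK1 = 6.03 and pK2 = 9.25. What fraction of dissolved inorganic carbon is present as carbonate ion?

α₂ = 0.0337

α₂ = 1 / (1 + [H⁺]/K2 + [H⁺]²/(K1K2)) = 1 / (1 + 10^+1.45 + 10^-0.32)
   = 1 / (1 + 28.184 + 0.47863) = 1/29.662 = 0.03371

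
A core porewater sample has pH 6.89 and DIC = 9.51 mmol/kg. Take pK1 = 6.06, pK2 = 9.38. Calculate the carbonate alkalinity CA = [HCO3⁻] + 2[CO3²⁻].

CA = 8.31 mmol/kg

CA = [HCO3⁻] + 2[CO3²⁻] = (α₁ + 2α₂)·DIC
At pH 6.89: [H⁺]/K1 = 10^-0.83 = 0.14791, K2/[H⁺] = 10^-2.49 = 0.0032359
α₁ = 1/(1 + 0.14791 + 0.0032359) = 1/1.1511 = 0.8687; α₂ = α₁·K2/[H⁺] = 0.002811
α₁ + 2α₂ = 0.8743
CA = 0.8743 × 9.51 = 8.31 mmol/kg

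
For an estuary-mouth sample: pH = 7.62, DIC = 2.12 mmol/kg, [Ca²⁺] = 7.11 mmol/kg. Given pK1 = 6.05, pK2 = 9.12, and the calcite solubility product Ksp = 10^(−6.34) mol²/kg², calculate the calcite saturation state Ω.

α₂ = 1 / (1 + [H⁺]/K2 + [H⁺]²/(K1K2)) = 1 / (1 + 10^+1.50 + 10^-0.07)
   = 1 / (1 + 31.623 + 0.85114) = 1/33.474 = 0.02987
[CO3²⁻] = α₂ × DIC = 0.02987 × 2.12 = 0.06333 mmol/kg
Ksp = 10^(−6.34) = 4.571×10^-7
Ω = [Ca²⁺][CO3²⁻]/Ksp = (7.11×10^-3)(6.333×10^-5) / 4.571×10^-7 = 0.985

Ω = 0.985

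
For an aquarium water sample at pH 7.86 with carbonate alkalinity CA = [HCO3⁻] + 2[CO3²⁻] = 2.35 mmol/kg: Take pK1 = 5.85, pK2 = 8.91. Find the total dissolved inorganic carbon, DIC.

CA = [HCO3⁻] + 2[CO3²⁻] = (α₁ + 2α₂)·DIC
At pH 7.86: [H⁺]/K1 = 10^-2.01 = 0.0097724, K2/[H⁺] = 10^-1.05 = 0.089125
α₁ = 1/(1 + 0.0097724 + 0.089125) = 1/1.0989 = 0.9100; α₂ = α₁·K2/[H⁺] = 0.08110
α₁ + 2α₂ = 1.0722
DIC = CA / (α₁ + 2α₂) = 2.35 / 1.0722 = 2.19 mmol/kg

DIC = 2.19 mmol/kg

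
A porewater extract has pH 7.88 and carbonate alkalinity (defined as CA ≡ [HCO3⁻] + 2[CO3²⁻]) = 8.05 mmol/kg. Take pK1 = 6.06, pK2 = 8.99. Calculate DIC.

DIC = 7.61 mmol/kg

CA = [HCO3⁻] + 2[CO3²⁻] = (α₁ + 2α₂)·DIC
At pH 7.88: [H⁺]/K1 = 10^-1.82 = 0.015136, K2/[H⁺] = 10^-1.11 = 0.077625
α₁ = 1/(1 + 0.015136 + 0.077625) = 1/1.0928 = 0.9151; α₂ = α₁·K2/[H⁺] = 0.07104
α₁ + 2α₂ = 1.0572
DIC = CA / (α₁ + 2α₂) = 8.05 / 1.0572 = 7.61 mmol/kg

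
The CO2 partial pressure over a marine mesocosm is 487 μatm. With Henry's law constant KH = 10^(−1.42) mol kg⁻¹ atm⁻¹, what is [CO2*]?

[CO2*] = 18.5 μmol/kg

KH = 10^(−1.42) = 3.802×10^-2 mol kg⁻¹ atm⁻¹
[CO2*] = KH · pCO2 = 3.802×10^-2 × 487×10^-6 atm = 1.85×10^-5 mol/kg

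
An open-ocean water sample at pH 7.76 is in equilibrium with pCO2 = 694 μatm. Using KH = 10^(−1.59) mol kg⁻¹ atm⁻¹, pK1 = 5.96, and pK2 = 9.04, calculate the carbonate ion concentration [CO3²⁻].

[CO2*] = KH · pCO2 = 10^(−1.59) × 694×10^-6 = 1.784×10^-5 mol/kg
α₀ = 1/(1 + K1/[H⁺] + K1K2/[H⁺]²) = 1/(1 + 10^+1.80 + 10^+0.52) = 0.01484
DIC = [CO2*]/α₀ = 1.784×10^-5 / 0.01484 = 1.202 mmol/kg
[CO3²⁻] = α₂·DIC; α₂ = 0.04912, so [CO3²⁻] = 0.04912 × 1.202 = 0.0591 mmol/kg

[CO3²⁻] = 0.0591 mmol/kg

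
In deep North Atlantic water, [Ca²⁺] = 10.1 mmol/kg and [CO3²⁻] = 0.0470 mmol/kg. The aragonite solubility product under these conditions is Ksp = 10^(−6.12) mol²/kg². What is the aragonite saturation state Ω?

Ksp = 10^(−6.12) = 7.586×10^-7
Ω = [Ca²⁺][CO3²⁻]/Ksp = (10.1×10^-3)(0.0470×10^-3) / 7.586×10^-7 = 0.626

Ω = 0.626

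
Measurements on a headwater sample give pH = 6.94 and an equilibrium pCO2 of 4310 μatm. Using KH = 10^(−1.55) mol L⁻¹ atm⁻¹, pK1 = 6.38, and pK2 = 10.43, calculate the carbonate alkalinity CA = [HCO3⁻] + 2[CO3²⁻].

[CO2*] = KH · pCO2 = 10^(−1.55) × 4310×10^-6 = 1.215×10^-4 mol/L
α₀ = 1/(1 + K1/[H⁺] + K1K2/[H⁺]²) = 1/(1 + 10^+0.56 + 10^-2.93) = 0.2159
DIC = [CO2*]/α₀ = 1.215×10^-4 / 0.2159 = 0.5627 mmol/L
CA = (α₁ + 2α₂)·DIC = (0.7839 + 2×0.0002537) × 0.5627 = 0.441 mmol/L

CA = 0.441 mmol/L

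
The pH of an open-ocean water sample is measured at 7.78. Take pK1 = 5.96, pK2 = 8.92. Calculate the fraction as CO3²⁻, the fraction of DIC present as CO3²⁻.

α₂ = 1 / (1 + [H⁺]/K2 + [H⁺]²/(K1K2)) = 1 / (1 + 10^+1.14 + 10^-0.68)
   = 1 / (1 + 13.804 + 0.20893) = 1/15.013 = 0.06661

α₂ = 0.0666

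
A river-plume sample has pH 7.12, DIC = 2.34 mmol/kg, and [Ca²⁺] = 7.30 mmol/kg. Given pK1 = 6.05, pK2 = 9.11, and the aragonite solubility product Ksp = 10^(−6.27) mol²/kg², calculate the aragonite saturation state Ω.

α₂ = 1 / (1 + [H⁺]/K2 + [H⁺]²/(K1K2)) = 1 / (1 + 10^+1.99 + 10^+0.92)
   = 1 / (1 + 97.724 + 8.3176) = 1/107.04 = 0.009342
[CO3²⁻] = α₂ × DIC = 0.009342 × 2.34 = 0.02186 mmol/kg
Ksp = 10^(−6.27) = 5.370×10^-7
Ω = [Ca²⁺][CO3²⁻]/Ksp = (7.30×10^-3)(2.186×10^-5) / 5.370×10^-7 = 0.297

Ω = 0.297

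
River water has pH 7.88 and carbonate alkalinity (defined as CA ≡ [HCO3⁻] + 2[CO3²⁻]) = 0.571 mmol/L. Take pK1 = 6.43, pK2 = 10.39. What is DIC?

DIC = 0.589 mmol/L

CA = [HCO3⁻] + 2[CO3²⁻] = (α₁ + 2α₂)·DIC
At pH 7.88: [H⁺]/K1 = 10^-1.45 = 0.035481, K2/[H⁺] = 10^-2.51 = 0.0030903
α₁ = 1/(1 + 0.035481 + 0.0030903) = 1/1.0386 = 0.9629; α₂ = α₁·K2/[H⁺] = 0.002976
α₁ + 2α₂ = 0.9688
DIC = CA / (α₁ + 2α₂) = 0.571 / 0.9688 = 0.589 mmol/L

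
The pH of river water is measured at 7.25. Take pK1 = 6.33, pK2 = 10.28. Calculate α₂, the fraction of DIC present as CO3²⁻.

α₂ = 0.000832

α₂ = 1 / (1 + [H⁺]/K2 + [H⁺]²/(K1K2)) = 1 / (1 + 10^+3.03 + 10^+2.11)
   = 1 / (1 + 1071.5 + 128.82) = 1/1201.3 = 0.0008324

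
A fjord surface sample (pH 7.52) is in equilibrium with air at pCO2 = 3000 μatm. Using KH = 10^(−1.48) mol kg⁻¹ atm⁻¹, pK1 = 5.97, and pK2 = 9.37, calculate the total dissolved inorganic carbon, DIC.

DIC = 3.67 mmol/kg

[CO2*] = KH · pCO2 = 10^(−1.48) × 3000×10^-6 = 9.934×10^-5 mol/kg
α₀ = 1/(1 + K1/[H⁺] + K1K2/[H⁺]²) = 1/(1 + 10^+1.55 + 10^-0.30) = 0.02704
DIC = [CO2*]/α₀ = 9.934×10^-5 / 0.02704 = 3.67 mmol/kg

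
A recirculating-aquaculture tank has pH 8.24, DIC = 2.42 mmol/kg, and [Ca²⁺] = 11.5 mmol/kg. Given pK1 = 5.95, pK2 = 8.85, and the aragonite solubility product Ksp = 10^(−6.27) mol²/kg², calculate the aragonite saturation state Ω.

α₂ = 1 / (1 + [H⁺]/K2 + [H⁺]²/(K1K2)) = 1 / (1 + 10^+0.61 + 10^-1.68)
   = 1 / (1 + 4.0738 + 0.020893) = 1/5.0947 = 0.1963
[CO3²⁻] = α₂ × DIC = 0.1963 × 2.42 = 0.4750 mmol/kg
Ksp = 10^(−6.27) = 5.370×10^-7
Ω = [Ca²⁺][CO3²⁻]/Ksp = (11.5×10^-3)(4.750×10^-4) / 5.370×10^-7 = 10.2

Ω = 10.2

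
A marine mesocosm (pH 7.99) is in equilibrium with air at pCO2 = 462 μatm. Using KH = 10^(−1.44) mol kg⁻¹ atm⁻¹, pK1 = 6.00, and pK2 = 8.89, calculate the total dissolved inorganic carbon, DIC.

DIC = 1.86 mmol/kg

[CO2*] = KH · pCO2 = 10^(−1.44) × 462×10^-6 = 1.677×10^-5 mol/kg
α₀ = 1/(1 + K1/[H⁺] + K1K2/[H⁺]²) = 1/(1 + 10^+1.99 + 10^+1.09) = 0.009007
DIC = [CO2*]/α₀ = 1.677×10^-5 / 0.009007 = 1.86 mmol/kg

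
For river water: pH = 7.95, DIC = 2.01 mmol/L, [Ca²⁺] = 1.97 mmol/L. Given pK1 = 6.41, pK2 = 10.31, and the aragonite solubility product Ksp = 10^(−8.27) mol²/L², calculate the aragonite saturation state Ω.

Ω = 3.12

α₂ = 1 / (1 + [H⁺]/K2 + [H⁺]²/(K1K2)) = 1 / (1 + 10^+2.36 + 10^+0.82)
   = 1 / (1 + 229.09 + 6.6069) = 1/236.69 = 0.004225
[CO3²⁻] = α₂ × DIC = 0.004225 × 2.01 = 0.008492 mmol/L = 8.492 μmol/L
Ksp = 10^(−8.27) = 5.370×10^-9
Ω = [Ca²⁺][CO3²⁻]/Ksp = (1.97×10^-3)(8.492×10^-6) / 5.370×10^-9 = 3.12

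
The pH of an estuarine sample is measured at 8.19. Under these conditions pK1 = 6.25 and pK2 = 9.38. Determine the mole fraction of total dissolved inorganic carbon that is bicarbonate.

α₁ = 0.929

α₁ = 1 / (1 + [H⁺]/K1 + K2/[H⁺]) = 1 / (1 + 10^-1.94 + 10^-1.19)
   = 1 / (1 + 0.011482 + 0.064565) = 1/1.0760 = 0.9293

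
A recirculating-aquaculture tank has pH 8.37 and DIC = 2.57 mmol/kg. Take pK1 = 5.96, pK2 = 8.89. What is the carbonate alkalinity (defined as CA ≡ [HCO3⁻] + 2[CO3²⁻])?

CA = 3.16 mmol/kg

CA = [HCO3⁻] + 2[CO3²⁻] = (α₁ + 2α₂)·DIC
At pH 8.37: [H⁺]/K1 = 10^-2.41 = 0.0038905, K2/[H⁺] = 10^-0.52 = 0.30200
α₁ = 1/(1 + 0.0038905 + 0.30200) = 1/1.3059 = 0.7658; α₂ = α₁·K2/[H⁺] = 0.2313
α₁ + 2α₂ = 1.2283
CA = 1.2283 × 2.57 = 3.16 mmol/kg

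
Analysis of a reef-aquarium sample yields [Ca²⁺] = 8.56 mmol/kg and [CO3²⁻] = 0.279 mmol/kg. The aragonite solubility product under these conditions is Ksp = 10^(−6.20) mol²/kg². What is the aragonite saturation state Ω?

Ksp = 10^(−6.20) = 6.310×10^-7
Ω = [Ca²⁺][CO3²⁻]/Ksp = (8.56×10^-3)(0.279×10^-3) / 6.310×10^-7 = 3.79

Ω = 3.79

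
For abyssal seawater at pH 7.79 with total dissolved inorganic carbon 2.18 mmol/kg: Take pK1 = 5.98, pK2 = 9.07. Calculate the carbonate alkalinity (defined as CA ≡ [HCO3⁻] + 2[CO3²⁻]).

CA = [HCO3⁻] + 2[CO3²⁻] = (α₁ + 2α₂)·DIC
At pH 7.79: [H⁺]/K1 = 10^-1.81 = 0.015488, K2/[H⁺] = 10^-1.28 = 0.052481
α₁ = 1/(1 + 0.015488 + 0.052481) = 1/1.0680 = 0.9364; α₂ = α₁·K2/[H⁺] = 0.04914
α₁ + 2α₂ = 1.0346
CA = 1.0346 × 2.18 = 2.26 mmol/kg

CA = 2.26 mmol/kg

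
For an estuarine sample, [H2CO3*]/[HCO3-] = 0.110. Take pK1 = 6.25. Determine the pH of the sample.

pH = 7.21

From K1 = [H⁺][HCO3-]/[H2CO3*]:  pH = pK1 − log₁₀([H2CO3*]/[HCO3-])
log₁₀(0.110) = -0.959
pH = 6.25 − (-0.959) = 7.21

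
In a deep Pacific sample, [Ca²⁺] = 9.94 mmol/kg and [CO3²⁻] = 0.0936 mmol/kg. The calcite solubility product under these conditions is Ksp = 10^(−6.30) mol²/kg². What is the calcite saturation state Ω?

Ksp = 10^(−6.30) = 5.012×10^-7
Ω = [Ca²⁺][CO3²⁻]/Ksp = (9.94×10^-3)(0.0936×10^-3) / 5.012×10^-7 = 1.86

Ω = 1.86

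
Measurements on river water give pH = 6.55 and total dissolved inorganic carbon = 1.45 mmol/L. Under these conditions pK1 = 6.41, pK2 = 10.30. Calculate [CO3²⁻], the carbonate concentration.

α₂ = 1 / (1 + [H⁺]/K2 + [H⁺]²/(K1K2)) = 1 / (1 + 10^+3.75 + 10^+3.61)
   = 1 / (1 + 5623.4 + 4073.8) = 1/9698.2 = 0.0001031
[CO3²⁻] = α₂ × DIC = 0.0001031 × 1.45 = 0.000150 mmol/L = 0.150 μmol/L

[CO3²⁻] = 0.150 μmol/L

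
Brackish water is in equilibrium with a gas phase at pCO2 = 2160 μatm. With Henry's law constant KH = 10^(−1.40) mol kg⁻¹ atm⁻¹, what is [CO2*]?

KH = 10^(−1.40) = 3.981×10^-2 mol kg⁻¹ atm⁻¹
[CO2*] = KH · pCO2 = 3.981×10^-2 × 2160×10^-6 atm = 8.60×10^-5 mol/kg

[CO2*] = 86.0 μmol/kg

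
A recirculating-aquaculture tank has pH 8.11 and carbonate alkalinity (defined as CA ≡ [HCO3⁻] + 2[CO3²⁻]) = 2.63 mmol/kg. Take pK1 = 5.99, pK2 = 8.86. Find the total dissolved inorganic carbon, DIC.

CA = [HCO3⁻] + 2[CO3²⁻] = (α₁ + 2α₂)·DIC
At pH 8.11: [H⁺]/K1 = 10^-2.12 = 0.0075858, K2/[H⁺] = 10^-0.75 = 0.17783
α₁ = 1/(1 + 0.0075858 + 0.17783) = 1/1.1854 = 0.8436; α₂ = α₁·K2/[H⁺] = 0.1500
α₁ + 2α₂ = 1.1436
DIC = CA / (α₁ + 2α₂) = 2.63 / 1.1436 = 2.30 mmol/kg

DIC = 2.30 mmol/kg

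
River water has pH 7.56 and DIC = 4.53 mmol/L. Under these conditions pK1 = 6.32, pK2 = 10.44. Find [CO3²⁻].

α₂ = 1 / (1 + [H⁺]/K2 + [H⁺]²/(K1K2)) = 1 / (1 + 10^+2.88 + 10^+1.64)
   = 1 / (1 + 758.58 + 43.652) = 1/803.23 = 0.001245
[CO3²⁻] = α₂ × DIC = 0.001245 × 4.53 = 0.00564 mmol/L = 5.64 μmol/L

[CO3²⁻] = 5.64 μmol/L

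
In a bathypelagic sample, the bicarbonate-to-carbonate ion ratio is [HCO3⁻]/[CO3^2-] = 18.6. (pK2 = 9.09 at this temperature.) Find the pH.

pH = 7.82

From K2 = [H⁺][CO3^2-]/[HCO3⁻]:  pH = pK2 − log₁₀([HCO3⁻]/[CO3^2-])
log₁₀(18.6) = +1.270
pH = 9.09 − (+1.270) = 7.82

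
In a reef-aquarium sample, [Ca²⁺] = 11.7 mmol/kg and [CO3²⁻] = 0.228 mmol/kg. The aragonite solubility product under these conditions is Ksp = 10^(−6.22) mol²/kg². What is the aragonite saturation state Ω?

Ω = 4.43

Ksp = 10^(−6.22) = 6.026×10^-7
Ω = [Ca²⁺][CO3²⁻]/Ksp = (11.7×10^-3)(0.228×10^-3) / 6.026×10^-7 = 4.43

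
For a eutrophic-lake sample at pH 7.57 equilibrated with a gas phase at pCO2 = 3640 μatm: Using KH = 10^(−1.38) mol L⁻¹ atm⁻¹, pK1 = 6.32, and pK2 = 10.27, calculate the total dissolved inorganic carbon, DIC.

DIC = 2.86 mmol/L

[CO2*] = KH · pCO2 = 10^(−1.38) × 3640×10^-6 = 1.517×10^-4 mol/L
α₀ = 1/(1 + K1/[H⁺] + K1K2/[H⁺]²) = 1/(1 + 10^+1.25 + 10^-1.45) = 0.05314
DIC = [CO2*]/α₀ = 1.517×10^-4 / 0.05314 = 2.86 mmol/L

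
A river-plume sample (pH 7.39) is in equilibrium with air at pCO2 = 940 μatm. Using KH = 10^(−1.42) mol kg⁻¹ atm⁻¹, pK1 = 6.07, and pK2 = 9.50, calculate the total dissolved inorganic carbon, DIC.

[CO2*] = KH · pCO2 = 10^(−1.42) × 940×10^-6 = 3.574×10^-5 mol/kg
α₀ = 1/(1 + K1/[H⁺] + K1K2/[H⁺]²) = 1/(1 + 10^+1.32 + 10^-0.79) = 0.04534
DIC = [CO2*]/α₀ = 3.574×10^-5 / 0.04534 = 0.788 mmol/kg

DIC = 0.788 mmol/kg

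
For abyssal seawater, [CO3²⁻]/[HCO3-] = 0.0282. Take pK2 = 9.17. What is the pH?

From K2 = [H⁺][CO3²⁻]/[HCO3-]:  pH = pK2 + log₁₀([CO3²⁻]/[HCO3-])
log₁₀(0.0282) = -1.550
pH = 9.17 + (-1.550) = 7.62

pH = 7.62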